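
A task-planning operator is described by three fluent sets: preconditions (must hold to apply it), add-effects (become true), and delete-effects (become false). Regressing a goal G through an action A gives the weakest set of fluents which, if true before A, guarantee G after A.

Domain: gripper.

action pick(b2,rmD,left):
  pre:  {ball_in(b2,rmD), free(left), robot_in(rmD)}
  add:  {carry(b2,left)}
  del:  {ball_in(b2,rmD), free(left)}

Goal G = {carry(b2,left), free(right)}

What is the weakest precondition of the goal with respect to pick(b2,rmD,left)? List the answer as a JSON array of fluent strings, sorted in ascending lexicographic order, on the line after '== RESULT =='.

Compute (G \ add) ∪ pre:
  G ∩ del = {}  (empty — regression defined)
  G \ add = {carry(b2,left), free(right)} \ {carry(b2,left)} = {free(right)}
  ∪ pre   = {free(right)} ∪ {ball_in(b2,rmD), free(left), robot_in(rmD)}
          = {ball_in(b2,rmD), free(left), free(right), robot_in(rmD)}

== RESULT ==
["ball_in(b2,rmD)", "free(left)", "free(right)", "robot_in(rmD)"]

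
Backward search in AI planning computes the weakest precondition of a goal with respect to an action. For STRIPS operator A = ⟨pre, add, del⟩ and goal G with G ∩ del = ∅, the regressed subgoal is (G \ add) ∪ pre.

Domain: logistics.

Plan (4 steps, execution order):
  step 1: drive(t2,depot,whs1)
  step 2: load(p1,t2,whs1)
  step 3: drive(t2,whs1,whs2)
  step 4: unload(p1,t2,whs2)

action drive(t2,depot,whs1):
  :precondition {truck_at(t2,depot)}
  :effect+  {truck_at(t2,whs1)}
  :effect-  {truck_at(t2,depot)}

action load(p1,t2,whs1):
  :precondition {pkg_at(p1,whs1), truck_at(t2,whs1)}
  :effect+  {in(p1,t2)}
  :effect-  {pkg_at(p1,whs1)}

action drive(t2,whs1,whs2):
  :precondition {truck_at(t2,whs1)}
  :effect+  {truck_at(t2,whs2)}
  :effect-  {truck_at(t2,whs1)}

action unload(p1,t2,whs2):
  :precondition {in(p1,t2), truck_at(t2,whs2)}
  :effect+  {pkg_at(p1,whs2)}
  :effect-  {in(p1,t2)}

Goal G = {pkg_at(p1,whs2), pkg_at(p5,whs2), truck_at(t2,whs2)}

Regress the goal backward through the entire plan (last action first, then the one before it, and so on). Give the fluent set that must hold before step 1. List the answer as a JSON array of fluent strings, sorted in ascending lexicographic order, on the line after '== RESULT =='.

Work backward from the goal:
  through step 4 (unload(p1,t2,whs2)): drop {pkg_at(p1,whs2)}, keep {pkg_at(p5,whs2), truck_at(t2,whs2)}, require {in(p1,t2), truck_at(t2,whs2)}
    → {in(p1,t2), pkg_at(p5,whs2), truck_at(t2,whs2)}
  through step 3 (drive(t2,whs1,whs2)): drop {truck_at(t2,whs2)}, keep {in(p1,t2), pkg_at(p5,whs2)}, require {truck_at(t2,whs1)}
    → {in(p1,t2), pkg_at(p5,whs2), truck_at(t2,whs1)}
  through step 2 (load(p1,t2,whs1)): drop {in(p1,t2)}, keep {pkg_at(p5,whs2), truck_at(t2,whs1)}, require {pkg_at(p1,whs1), truck_at(t2,whs1)}
    → {pkg_at(p1,whs1), pkg_at(p5,whs2), truck_at(t2,whs1)}
  through step 1 (drive(t2,depot,whs1)): drop {truck_at(t2,whs1)}, keep {pkg_at(p1,whs1), pkg_at(p5,whs2)}, require {truck_at(t2,depot)}
    → {pkg_at(p1,whs1), pkg_at(p5,whs2), truck_at(t2,depot)}

== RESULT ==
["pkg_at(p1,whs1)", "pkg_at(p5,whs2)", "truck_at(t2,depot)"]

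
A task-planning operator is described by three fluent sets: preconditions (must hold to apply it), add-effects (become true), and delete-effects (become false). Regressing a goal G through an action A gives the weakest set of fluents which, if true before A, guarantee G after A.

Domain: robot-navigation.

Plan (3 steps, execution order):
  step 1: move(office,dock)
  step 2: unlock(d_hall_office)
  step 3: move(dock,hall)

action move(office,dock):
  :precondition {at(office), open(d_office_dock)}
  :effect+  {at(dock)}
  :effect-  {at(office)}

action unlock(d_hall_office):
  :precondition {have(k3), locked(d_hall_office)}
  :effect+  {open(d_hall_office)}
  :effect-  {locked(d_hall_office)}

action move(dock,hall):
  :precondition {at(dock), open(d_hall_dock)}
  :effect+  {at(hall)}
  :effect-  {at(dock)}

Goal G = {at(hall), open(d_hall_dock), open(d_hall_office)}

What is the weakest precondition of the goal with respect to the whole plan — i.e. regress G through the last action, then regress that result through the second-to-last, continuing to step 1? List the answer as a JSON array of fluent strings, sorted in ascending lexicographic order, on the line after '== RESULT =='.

Regress step by step:
  through step 3 (move(dock,hall)): drop {at(hall)}, keep {open(d_hall_dock), open(d_hall_office)}, require {at(dock), open(d_hall_dock)}
    → {at(dock), open(d_hall_dock), open(d_hall_office)}
  through step 2 (unlock(d_hall_office)): drop {open(d_hall_office)}, keep {at(dock), open(d_hall_dock)}, require {have(k3), locked(d_hall_office)}
    → {at(dock), have(k3), locked(d_hall_office), open(d_hall_dock)}
  through step 1 (move(office,dock)): drop {at(dock)}, keep {have(k3), locked(d_hall_office), open(d_hall_dock)}, require {at(office), open(d_office_dock)}
    → {at(office), have(k3), locked(d_hall_office), open(d_hall_dock), open(d_office_dock)}

== RESULT ==
["at(office)", "have(k3)", "locked(d_hall_office)", "open(d_hall_dock)", "open(d_office_dock)"]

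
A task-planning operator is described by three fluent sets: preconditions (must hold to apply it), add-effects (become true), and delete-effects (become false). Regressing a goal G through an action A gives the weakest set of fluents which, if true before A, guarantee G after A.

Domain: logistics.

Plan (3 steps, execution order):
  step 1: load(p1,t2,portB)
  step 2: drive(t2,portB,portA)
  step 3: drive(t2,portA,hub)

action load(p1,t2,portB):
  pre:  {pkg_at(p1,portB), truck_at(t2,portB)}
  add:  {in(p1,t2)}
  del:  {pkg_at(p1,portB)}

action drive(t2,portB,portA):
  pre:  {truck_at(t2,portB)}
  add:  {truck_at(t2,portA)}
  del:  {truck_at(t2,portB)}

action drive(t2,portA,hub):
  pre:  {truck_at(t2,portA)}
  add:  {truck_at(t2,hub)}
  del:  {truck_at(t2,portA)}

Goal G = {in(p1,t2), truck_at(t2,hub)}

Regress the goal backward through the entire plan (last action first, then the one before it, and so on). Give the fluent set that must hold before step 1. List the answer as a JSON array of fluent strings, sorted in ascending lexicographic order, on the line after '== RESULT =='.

Work backward from the goal:
  through step 3 (drive(t2,portA,hub)): drop {truck_at(t2,hub)}, keep {in(p1,t2)}, require {truck_at(t2,portA)}
    → {in(p1,t2), truck_at(t2,portA)}
  through step 2 (drive(t2,portB,portA)): drop {truck_at(t2,portA)}, keep {in(p1,t2)}, require {truck_at(t2,portB)}
    → {in(p1,t2), truck_at(t2,portB)}
  through step 1 (load(p1,t2,portB)): drop {in(p1,t2)}, keep {truck_at(t2,portB)}, require {pkg_at(p1,portB), truck_at(t2,portB)}
    → {pkg_at(p1,portB), truck_at(t2,portB)}

== RESULT ==
["pkg_at(p1,portB)", "truck_at(t2,portB)"]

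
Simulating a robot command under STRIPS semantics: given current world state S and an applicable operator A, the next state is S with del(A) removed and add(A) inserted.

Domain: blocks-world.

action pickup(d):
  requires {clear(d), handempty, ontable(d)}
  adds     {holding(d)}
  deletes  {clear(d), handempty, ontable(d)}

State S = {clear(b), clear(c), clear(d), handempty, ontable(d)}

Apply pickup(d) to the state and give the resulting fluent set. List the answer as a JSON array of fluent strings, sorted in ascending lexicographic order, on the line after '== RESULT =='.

Compute (S \ del) ∪ add:
  pre ⊆ S: {clear(d), handempty, ontable(d)} ⊆ S  — applicable
  S \ del = {clear(b), clear(c)}
  ∪ add   = {clear(b), clear(c), holding(d)}

== RESULT ==
["clear(b)", "clear(c)", "holding(d)"]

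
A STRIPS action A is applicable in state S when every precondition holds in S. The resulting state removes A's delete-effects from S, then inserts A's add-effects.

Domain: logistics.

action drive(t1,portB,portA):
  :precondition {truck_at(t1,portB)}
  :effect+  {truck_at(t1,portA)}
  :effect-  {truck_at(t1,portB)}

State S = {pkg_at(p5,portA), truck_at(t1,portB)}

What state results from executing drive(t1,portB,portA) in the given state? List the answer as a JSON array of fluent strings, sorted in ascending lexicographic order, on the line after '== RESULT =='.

Compute (S \ del) ∪ add:
  pre ⊆ S: {truck_at(t1,portB)} ⊆ S  — applicable
  S \ del = {pkg_at(p5,portA)}
  ∪ add   = {pkg_at(p5,portA), truck_at(t1,portA)}

== RESULT ==
["pkg_at(p5,portA)", "truck_at(t1,portA)"]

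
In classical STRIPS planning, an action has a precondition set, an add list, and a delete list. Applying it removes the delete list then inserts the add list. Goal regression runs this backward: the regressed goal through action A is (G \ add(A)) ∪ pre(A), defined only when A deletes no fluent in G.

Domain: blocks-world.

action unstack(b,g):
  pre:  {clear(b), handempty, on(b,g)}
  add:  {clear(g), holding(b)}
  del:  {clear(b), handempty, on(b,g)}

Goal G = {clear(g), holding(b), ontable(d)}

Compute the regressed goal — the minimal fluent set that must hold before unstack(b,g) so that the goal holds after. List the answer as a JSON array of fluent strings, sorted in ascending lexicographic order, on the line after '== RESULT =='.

Regress:
  G ∩ del = {}  (empty — regression defined)
  G \ add = {clear(g), holding(b), ontable(d)} \ {clear(g), holding(b)} = {ontable(d)}
  ∪ pre   = {ontable(d)} ∪ {clear(b), handempty, on(b,g)}
          = {clear(b), handempty, on(b,g), ontable(d)}

== RESULT ==
["clear(b)", "handempty", "on(b,g)", "ontable(d)"]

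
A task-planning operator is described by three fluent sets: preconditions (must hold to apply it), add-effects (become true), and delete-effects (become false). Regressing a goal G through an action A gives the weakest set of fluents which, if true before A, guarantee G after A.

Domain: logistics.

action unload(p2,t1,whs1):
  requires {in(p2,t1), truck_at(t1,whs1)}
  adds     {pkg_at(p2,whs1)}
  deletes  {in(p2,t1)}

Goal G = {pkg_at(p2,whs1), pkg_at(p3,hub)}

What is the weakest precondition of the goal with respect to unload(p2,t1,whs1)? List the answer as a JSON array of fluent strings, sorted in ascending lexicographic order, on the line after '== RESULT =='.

Regress:
  G ∩ del = {}  (empty — regression defined)
  G \ add = {pkg_at(p2,whs1), pkg_at(p3,hub)} \ {pkg_at(p2,whs1)} = {pkg_at(p3,hub)}
  ∪ pre   = {pkg_at(p3,hub)} ∪ {in(p2,t1), truck_at(t1,whs1)}
          = {in(p2,t1), pkg_at(p3,hub), truck_at(t1,whs1)}

== RESULT ==
["in(p2,t1)", "pkg_at(p3,hub)", "truck_at(t1,whs1)"]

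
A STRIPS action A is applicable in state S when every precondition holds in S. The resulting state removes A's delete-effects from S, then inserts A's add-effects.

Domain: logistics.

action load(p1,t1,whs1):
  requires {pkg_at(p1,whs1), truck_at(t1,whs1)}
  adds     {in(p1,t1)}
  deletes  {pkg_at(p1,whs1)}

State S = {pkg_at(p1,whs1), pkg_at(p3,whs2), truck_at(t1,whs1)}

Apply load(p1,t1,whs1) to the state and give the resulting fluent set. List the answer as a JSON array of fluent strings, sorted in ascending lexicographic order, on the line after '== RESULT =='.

Progress:
  pre ⊆ S: {pkg_at(p1,whs1), truck_at(t1,whs1)} ⊆ S  — applicable
  S \ del = {pkg_at(p3,whs2), truck_at(t1,whs1)}
  ∪ add   = {in(p1,t1), pkg_at(p3,whs2), truck_at(t1,whs1)}

== RESULT ==
["in(p1,t1)", "pkg_at(p3,whs2)", "truck_at(t1,whs1)"]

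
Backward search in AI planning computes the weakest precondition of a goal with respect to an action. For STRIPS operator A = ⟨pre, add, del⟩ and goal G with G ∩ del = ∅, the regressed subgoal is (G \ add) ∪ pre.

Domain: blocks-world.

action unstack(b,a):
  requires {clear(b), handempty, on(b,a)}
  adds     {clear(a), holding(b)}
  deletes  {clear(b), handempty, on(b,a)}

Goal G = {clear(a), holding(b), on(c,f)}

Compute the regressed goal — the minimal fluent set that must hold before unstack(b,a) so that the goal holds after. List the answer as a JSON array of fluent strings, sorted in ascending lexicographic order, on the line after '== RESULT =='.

Regress:
  G ∩ del = {}  (empty — regression defined)
  G \ add = {clear(a), holding(b), on(c,f)} \ {clear(a), holding(b)} = {on(c,f)}
  ∪ pre   = {on(c,f)} ∪ {clear(b), handempty, on(b,a)}
          = {clear(b), handempty, on(b,a), on(c,f)}

== RESULT ==
["clear(b)", "handempty", "on(b,a)", "on(c,f)"]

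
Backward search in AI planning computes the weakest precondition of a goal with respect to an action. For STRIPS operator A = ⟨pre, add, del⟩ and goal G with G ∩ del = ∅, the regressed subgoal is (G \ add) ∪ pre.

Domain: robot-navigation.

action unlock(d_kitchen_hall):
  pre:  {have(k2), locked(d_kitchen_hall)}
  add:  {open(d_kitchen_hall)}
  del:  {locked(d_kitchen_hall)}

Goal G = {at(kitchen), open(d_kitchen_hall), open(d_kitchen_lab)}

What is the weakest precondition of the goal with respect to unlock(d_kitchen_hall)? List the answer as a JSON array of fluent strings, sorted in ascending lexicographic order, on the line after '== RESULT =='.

Regress:
  G ∩ del = {}  (empty — regression defined)
  G \ add = {at(kitchen), open(d_kitchen_hall), open(d_kitchen_lab)} \ {open(d_kitchen_hall)} = {at(kitchen), open(d_kitchen_lab)}
  ∪ pre   = {at(kitchen), open(d_kitchen_lab)} ∪ {have(k2), locked(d_kitchen_hall)}
          = {at(kitchen), have(k2), locked(d_kitchen_hall), open(d_kitchen_lab)}

== RESULT ==
["at(kitchen)", "have(k2)", "locked(d_kitchen_hall)", "open(d_kitchen_lab)"]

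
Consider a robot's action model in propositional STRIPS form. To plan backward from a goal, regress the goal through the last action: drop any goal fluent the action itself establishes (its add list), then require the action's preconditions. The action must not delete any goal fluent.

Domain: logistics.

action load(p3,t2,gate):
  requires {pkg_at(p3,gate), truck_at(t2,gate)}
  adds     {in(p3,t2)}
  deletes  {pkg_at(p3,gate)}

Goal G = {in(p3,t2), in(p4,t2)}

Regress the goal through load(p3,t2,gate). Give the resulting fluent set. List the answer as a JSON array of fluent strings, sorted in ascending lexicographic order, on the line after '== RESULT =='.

Regress:
  G ∩ del = {}  (empty — regression defined)
  G \ add = {in(p3,t2), in(p4,t2)} \ {in(p3,t2)} = {in(p4,t2)}
  ∪ pre   = {in(p4,t2)} ∪ {pkg_at(p3,gate), truck_at(t2,gate)}
          = {in(p4,t2), pkg_at(p3,gate), truck_at(t2,gate)}

== RESULT ==
["in(p4,t2)", "pkg_at(p3,gate)", "truck_at(t2,gate)"]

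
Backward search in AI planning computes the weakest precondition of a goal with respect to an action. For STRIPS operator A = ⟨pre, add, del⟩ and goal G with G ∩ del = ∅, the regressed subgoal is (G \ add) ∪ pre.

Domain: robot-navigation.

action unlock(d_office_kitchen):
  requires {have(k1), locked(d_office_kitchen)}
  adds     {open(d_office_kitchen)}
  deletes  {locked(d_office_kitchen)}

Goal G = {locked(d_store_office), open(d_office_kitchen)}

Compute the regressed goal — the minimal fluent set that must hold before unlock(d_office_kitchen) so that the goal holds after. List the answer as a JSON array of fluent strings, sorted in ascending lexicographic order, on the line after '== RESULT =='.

Regress:
  G ∩ del = {}  (empty — regression defined)
  G \ add = {locked(d_store_office), open(d_office_kitchen)} \ {open(d_office_kitchen)} = {locked(d_store_office)}
  ∪ pre   = {locked(d_store_office)} ∪ {have(k1), locked(d_office_kitchen)}
          = {have(k1), locked(d_office_kitchen), locked(d_store_office)}

== RESULT ==
["have(k1)", "locked(d_office_kitchen)", "locked(d_store_office)"]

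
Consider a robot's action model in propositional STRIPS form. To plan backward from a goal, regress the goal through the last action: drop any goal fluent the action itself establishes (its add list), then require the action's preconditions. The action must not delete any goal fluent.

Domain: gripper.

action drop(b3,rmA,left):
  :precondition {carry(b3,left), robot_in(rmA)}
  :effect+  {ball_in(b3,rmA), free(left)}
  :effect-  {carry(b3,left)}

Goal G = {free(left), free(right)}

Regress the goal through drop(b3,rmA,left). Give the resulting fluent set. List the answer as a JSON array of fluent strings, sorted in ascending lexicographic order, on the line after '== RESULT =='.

Regress:
  G ∩ del = {}  (empty — regression defined)
  G \ add = {free(left), free(right)} \ {ball_in(b3,rmA), free(left)} = {free(right)}
  ∪ pre   = {free(right)} ∪ {carry(b3,left), robot_in(rmA)}
          = {carry(b3,left), free(right), robot_in(rmA)}

== RESULT ==
["carry(b3,left)", "free(right)", "robot_in(rmA)"]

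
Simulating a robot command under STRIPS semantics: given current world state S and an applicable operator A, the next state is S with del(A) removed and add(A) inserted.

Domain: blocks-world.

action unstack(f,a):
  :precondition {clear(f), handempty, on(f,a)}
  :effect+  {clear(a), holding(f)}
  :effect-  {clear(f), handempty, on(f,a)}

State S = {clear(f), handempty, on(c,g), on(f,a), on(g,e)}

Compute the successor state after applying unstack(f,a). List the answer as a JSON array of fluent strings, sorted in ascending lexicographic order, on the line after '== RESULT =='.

Progress:
  pre ⊆ S: {clear(f), handempty, on(f,a)} ⊆ S  — applicable
  S \ del = {on(c,g), on(g,e)}
  ∪ add   = {clear(a), holding(f), on(c,g), on(g,e)}

== RESULT ==
["clear(a)", "holding(f)", "on(c,g)", "on(g,e)"]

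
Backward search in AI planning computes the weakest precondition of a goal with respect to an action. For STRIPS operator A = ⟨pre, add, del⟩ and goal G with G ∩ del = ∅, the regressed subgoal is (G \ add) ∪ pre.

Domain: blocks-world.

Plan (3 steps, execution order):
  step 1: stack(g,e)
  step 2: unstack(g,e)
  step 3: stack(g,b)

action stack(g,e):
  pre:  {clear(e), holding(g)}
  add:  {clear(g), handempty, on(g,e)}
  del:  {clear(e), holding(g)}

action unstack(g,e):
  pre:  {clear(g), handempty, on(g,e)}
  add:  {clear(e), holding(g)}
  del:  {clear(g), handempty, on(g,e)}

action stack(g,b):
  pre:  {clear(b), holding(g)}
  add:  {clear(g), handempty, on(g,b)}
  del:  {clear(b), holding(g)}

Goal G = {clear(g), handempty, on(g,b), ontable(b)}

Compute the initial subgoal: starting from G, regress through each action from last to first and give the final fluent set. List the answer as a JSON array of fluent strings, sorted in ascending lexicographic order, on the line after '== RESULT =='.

Work backward from the goal:
  through step 3 (stack(g,b)): drop {clear(g), handempty, on(g,b)}, keep {ontable(b)}, require {clear(b), holding(g)}
    → {clear(b), holding(g), ontable(b)}
  through step 2 (unstack(g,e)): drop {holding(g)}, keep {clear(b), ontable(b)}, require {clear(g), handempty, on(g,e)}
    → {clear(b), clear(g), handempty, on(g,e), ontable(b)}
  through step 1 (stack(g,e)): drop {clear(g), handempty, on(g,e)}, keep {clear(b), ontable(b)}, require {clear(e), holding(g)}
    → {clear(b), clear(e), holding(g), ontable(b)}

== RESULT ==
["clear(b)", "clear(e)", "holding(g)", "ontable(b)"]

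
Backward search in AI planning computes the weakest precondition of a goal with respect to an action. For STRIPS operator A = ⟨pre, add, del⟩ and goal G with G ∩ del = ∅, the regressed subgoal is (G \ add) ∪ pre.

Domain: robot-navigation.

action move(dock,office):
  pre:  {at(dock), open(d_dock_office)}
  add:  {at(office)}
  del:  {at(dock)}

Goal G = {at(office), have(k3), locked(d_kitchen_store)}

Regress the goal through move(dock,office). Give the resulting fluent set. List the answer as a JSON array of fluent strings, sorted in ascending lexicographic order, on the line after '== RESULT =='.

Regress:
  G ∩ del = {}  (empty — regression defined)
  G \ add = {at(office), have(k3), locked(d_kitchen_store)} \ {at(office)} = {have(k3), locked(d_kitchen_store)}
  ∪ pre   = {have(k3), locked(d_kitchen_store)} ∪ {at(dock), open(d_dock_office)}
          = {at(dock), have(k3), locked(d_kitchen_store), open(d_dock_office)}

== RESULT ==
["at(dock)", "have(k3)", "locked(d_kitchen_store)", "open(d_dock_office)"]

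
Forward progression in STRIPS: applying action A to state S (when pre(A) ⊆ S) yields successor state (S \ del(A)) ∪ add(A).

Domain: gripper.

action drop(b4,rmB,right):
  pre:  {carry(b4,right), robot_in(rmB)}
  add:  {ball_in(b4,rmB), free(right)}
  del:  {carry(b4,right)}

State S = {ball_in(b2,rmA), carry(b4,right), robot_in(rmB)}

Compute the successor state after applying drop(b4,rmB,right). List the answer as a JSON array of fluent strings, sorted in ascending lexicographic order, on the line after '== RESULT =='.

Progress:
  pre ⊆ S: {carry(b4,right), robot_in(rmB)} ⊆ S  — applicable
  S \ del = {ball_in(b2,rmA), robot_in(rmB)}
  ∪ add   = {ball_in(b2,rmA), ball_in(b4,rmB), free(right), robot_in(rmB)}

== RESULT ==
["ball_in(b2,rmA)", "ball_in(b4,rmB)", "free(right)", "robot_in(rmB)"]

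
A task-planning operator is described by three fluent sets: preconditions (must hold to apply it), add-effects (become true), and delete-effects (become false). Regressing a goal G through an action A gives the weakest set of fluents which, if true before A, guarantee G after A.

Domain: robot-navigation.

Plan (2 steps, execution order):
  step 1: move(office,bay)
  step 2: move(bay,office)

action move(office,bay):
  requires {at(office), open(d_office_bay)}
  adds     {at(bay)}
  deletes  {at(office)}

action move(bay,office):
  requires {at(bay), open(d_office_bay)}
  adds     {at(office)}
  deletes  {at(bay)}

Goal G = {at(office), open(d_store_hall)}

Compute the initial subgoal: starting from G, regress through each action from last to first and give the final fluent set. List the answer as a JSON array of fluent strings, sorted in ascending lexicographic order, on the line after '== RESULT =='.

Regress step by step:
  through step 2 (move(bay,office)): drop {at(office)}, keep {open(d_store_hall)}, require {at(bay), open(d_office_bay)}
    → {at(bay), open(d_office_bay), open(d_store_hall)}
  through step 1 (move(office,bay)): drop {at(bay)}, keep {open(d_office_bay), open(d_store_hall)}, require {at(office), open(d_office_bay)}
    → {at(office), open(d_office_bay), open(d_store_hall)}

== RESULT ==
["at(office)", "open(d_office_bay)", "open(d_store_hall)"]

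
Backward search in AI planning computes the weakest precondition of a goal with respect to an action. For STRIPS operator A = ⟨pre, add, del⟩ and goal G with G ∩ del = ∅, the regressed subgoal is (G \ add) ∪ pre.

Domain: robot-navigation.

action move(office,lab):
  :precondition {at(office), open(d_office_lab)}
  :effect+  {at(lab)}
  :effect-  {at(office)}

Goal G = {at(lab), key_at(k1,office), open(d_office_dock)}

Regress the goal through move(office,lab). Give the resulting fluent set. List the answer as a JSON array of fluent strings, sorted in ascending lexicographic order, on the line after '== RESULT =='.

Regress:
  G ∩ del = {}  (empty — regression defined)
  G \ add = {at(lab), key_at(k1,office), open(d_office_dock)} \ {at(lab)} = {key_at(k1,office), open(d_office_dock)}
  ∪ pre   = {key_at(k1,office), open(d_office_dock)} ∪ {at(office), open(d_office_lab)}
          = {at(office), key_at(k1,office), open(d_office_dock), open(d_office_lab)}

== RESULT ==
["at(office)", "key_at(k1,office)", "open(d_office_dock)", "open(d_office_lab)"]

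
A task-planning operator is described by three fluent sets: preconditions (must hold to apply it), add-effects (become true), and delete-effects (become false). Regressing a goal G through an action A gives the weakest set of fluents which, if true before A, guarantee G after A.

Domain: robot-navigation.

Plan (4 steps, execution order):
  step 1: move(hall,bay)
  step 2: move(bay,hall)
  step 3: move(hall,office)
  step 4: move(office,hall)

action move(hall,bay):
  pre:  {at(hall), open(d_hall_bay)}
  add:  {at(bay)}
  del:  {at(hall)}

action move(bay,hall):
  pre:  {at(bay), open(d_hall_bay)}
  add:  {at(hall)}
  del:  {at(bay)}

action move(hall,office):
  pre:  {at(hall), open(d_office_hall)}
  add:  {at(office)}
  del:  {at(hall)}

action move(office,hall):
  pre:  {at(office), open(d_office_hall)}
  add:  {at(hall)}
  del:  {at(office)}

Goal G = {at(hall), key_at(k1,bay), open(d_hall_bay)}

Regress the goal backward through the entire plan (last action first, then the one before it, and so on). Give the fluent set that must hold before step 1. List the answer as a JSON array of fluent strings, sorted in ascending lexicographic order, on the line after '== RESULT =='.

Work backward from the goal:
  through step 4 (move(office,hall)): drop {at(hall)}, keep {key_at(k1,bay), open(d_hall_bay)}, require {at(office), open(d_office_hall)}
    → {at(office), key_at(k1,bay), open(d_hall_bay), open(d_office_hall)}
  through step 3 (move(hall,office)): drop {at(office)}, keep {key_at(k1,bay), open(d_hall_bay), open(d_office_hall)}, require {at(hall), open(d_office_hall)}
    → {at(hall), key_at(k1,bay), open(d_hall_bay), open(d_office_hall)}
  through step 2 (move(bay,hall)): drop {at(hall)}, keep {key_at(k1,bay), open(d_hall_bay), open(d_office_hall)}, require {at(bay), open(d_hall_bay)}
    → {at(bay), key_at(k1,bay), open(d_hall_bay), open(d_office_hall)}
  through step 1 (move(hall,bay)): drop {at(bay)}, keep {key_at(k1,bay), open(d_hall_bay), open(d_office_hall)}, require {at(hall), open(d_hall_bay)}
    → {at(hall), key_at(k1,bay), open(d_hall_bay), open(d_office_hall)}

== RESULT ==
["at(hall)", "key_at(k1,bay)", "open(d_hall_bay)", "open(d_office_hall)"]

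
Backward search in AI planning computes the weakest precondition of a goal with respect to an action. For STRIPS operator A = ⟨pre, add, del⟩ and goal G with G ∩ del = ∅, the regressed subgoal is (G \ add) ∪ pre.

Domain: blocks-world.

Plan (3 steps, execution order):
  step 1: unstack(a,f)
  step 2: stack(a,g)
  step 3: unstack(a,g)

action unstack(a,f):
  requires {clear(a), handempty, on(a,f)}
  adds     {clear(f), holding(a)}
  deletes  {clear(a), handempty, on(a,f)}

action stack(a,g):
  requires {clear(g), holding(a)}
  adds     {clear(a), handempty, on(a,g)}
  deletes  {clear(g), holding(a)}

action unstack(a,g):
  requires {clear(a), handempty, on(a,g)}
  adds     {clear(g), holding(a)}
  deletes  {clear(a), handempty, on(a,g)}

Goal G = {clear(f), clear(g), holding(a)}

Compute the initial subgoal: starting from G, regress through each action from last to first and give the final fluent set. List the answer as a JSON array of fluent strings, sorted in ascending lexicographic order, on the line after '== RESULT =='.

Regress step by step:
  through step 3 (unstack(a,g)): drop {clear(g), holding(a)}, keep {clear(f)}, require {clear(a), handempty, on(a,g)}
    → {clear(a), clear(f), handempty, on(a,g)}
  through step 2 (stack(a,g)): drop {clear(a), handempty, on(a,g)}, keep {clear(f)}, require {clear(g), holding(a)}
    → {clear(f), clear(g), holding(a)}
  through step 1 (unstack(a,f)): drop {clear(f), holding(a)}, keep {clear(g)}, require {clear(a), handempty, on(a,f)}
    → {clear(a), clear(g), handempty, on(a,f)}

== RESULT ==
["clear(a)", "clear(g)", "handempty", "on(a,f)"]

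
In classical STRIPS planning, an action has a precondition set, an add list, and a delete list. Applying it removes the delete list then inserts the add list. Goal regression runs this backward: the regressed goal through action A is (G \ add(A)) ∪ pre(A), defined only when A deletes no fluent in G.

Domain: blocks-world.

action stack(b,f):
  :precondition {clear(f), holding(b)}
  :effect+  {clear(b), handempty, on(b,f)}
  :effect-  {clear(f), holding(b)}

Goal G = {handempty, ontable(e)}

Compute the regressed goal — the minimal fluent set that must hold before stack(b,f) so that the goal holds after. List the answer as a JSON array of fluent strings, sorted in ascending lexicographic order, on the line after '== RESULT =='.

Regress:
  G ∩ del = {}  (empty — regression defined)
  G \ add = {handempty, ontable(e)} \ {clear(b), handempty, on(b,f)} = {ontable(e)}
  ∪ pre   = {ontable(e)} ∪ {clear(f), holding(b)}
          = {clear(f), holding(b), ontable(e)}

== RESULT ==
["clear(f)", "holding(b)", "ontable(e)"]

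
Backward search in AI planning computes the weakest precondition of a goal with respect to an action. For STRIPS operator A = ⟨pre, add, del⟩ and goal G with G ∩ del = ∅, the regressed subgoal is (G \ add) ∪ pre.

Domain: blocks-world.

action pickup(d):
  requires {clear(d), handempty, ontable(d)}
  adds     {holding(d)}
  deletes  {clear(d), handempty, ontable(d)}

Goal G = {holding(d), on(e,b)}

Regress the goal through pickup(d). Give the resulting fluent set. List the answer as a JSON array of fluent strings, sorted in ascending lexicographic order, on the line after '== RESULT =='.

Regress:
  G ∩ del = {}  (empty — regression defined)
  G \ add = {holding(d), on(e,b)} \ {holding(d)} = {on(e,b)}
  ∪ pre   = {on(e,b)} ∪ {clear(d), handempty, ontable(d)}
          = {clear(d), handempty, on(e,b), ontable(d)}

== RESULT ==
["clear(d)", "handempty", "on(e,b)", "ontable(d)"]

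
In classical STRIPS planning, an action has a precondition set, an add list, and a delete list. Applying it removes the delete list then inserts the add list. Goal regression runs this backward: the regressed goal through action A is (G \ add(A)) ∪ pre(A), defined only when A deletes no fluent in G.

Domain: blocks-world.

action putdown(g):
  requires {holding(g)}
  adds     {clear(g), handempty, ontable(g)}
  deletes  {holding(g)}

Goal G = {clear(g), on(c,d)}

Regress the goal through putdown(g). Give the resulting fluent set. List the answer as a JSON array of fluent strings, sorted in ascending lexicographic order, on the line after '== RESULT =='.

Regress:
  G ∩ del = {}  (empty — regression defined)
  G \ add = {clear(g), on(c,d)} \ {clear(g), handempty, ontable(g)} = {on(c,d)}
  ∪ pre   = {on(c,d)} ∪ {holding(g)}
          = {holding(g), on(c,d)}

== RESULT ==
["holding(g)", "on(c,d)"]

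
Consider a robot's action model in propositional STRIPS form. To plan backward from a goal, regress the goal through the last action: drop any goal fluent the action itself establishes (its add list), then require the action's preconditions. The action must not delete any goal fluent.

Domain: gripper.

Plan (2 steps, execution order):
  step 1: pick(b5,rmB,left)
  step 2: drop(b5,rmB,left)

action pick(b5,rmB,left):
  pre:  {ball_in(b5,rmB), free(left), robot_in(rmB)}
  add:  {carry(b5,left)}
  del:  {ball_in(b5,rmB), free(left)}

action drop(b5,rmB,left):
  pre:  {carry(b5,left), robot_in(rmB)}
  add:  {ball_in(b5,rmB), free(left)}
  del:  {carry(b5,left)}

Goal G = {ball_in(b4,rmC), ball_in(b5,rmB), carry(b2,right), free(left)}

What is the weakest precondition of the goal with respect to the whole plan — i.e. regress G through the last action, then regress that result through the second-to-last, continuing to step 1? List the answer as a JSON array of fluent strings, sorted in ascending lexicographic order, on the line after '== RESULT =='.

Regress step by step:
  through step 2 (drop(b5,rmB,left)): drop {ball_in(b5,rmB), free(left)}, keep {ball_in(b4,rmC), carry(b2,right)}, require {carry(b5,left), robot_in(rmB)}
    → {ball_in(b4,rmC), carry(b2,right), carry(b5,left), robot_in(rmB)}
  through step 1 (pick(b5,rmB,left)): drop {carry(b5,left)}, keep {ball_in(b4,rmC), carry(b2,right), robot_in(rmB)}, require {ball_in(b5,rmB), free(left), robot_in(rmB)}
    → {ball_in(b4,rmC), ball_in(b5,rmB), carry(b2,right), free(left), robot_in(rmB)}

== RESULT ==
["ball_in(b4,rmC)", "ball_in(b5,rmB)", "carry(b2,right)", "free(left)", "robot_in(rmB)"]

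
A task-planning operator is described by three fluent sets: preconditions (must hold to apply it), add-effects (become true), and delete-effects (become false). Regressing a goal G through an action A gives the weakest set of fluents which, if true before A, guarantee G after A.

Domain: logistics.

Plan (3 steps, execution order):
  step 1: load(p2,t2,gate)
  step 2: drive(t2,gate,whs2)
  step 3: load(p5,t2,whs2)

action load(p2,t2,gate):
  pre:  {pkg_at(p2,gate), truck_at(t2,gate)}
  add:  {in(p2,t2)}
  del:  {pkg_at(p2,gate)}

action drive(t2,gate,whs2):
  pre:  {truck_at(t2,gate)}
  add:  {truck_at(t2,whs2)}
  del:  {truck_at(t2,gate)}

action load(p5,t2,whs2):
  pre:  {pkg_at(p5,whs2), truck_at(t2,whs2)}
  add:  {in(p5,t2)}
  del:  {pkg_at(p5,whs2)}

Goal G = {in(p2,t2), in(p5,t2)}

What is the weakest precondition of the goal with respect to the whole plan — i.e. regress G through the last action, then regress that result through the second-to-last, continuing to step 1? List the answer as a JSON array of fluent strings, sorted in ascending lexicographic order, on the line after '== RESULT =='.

Work backward from the goal:
  through step 3 (load(p5,t2,whs2)): drop {in(p5,t2)}, keep {in(p2,t2)}, require {pkg_at(p5,whs2), truck_at(t2,whs2)}
    → {in(p2,t2), pkg_at(p5,whs2), truck_at(t2,whs2)}
  through step 2 (drive(t2,gate,whs2)): drop {truck_at(t2,whs2)}, keep {in(p2,t2), pkg_at(p5,whs2)}, require {truck_at(t2,gate)}
    → {in(p2,t2), pkg_at(p5,whs2), truck_at(t2,gate)}
  through step 1 (load(p2,t2,gate)): drop {in(p2,t2)}, keep {pkg_at(p5,whs2), truck_at(t2,gate)}, require {pkg_at(p2,gate), truck_at(t2,gate)}
    → {pkg_at(p2,gate), pkg_at(p5,whs2), truck_at(t2,gate)}

== RESULT ==
["pkg_at(p2,gate)", "pkg_at(p5,whs2)", "truck_at(t2,gate)"]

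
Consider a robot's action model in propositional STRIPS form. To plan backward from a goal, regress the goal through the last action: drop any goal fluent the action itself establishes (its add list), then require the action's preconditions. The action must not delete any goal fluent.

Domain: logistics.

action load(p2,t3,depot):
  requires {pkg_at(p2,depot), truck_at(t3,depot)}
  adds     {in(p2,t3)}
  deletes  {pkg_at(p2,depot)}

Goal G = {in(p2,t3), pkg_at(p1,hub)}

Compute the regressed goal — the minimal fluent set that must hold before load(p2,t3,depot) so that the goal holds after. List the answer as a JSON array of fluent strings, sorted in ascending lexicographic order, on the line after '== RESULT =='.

Regress:
  G ∩ del = {}  (empty — regression defined)
  G \ add = {in(p2,t3), pkg_at(p1,hub)} \ {in(p2,t3)} = {pkg_at(p1,hub)}
  ∪ pre   = {pkg_at(p1,hub)} ∪ {pkg_at(p2,depot), truck_at(t3,depot)}
          = {pkg_at(p1,hub), pkg_at(p2,depot), truck_at(t3,depot)}

== RESULT ==
["pkg_at(p1,hub)", "pkg_at(p2,depot)", "truck_at(t3,depot)"]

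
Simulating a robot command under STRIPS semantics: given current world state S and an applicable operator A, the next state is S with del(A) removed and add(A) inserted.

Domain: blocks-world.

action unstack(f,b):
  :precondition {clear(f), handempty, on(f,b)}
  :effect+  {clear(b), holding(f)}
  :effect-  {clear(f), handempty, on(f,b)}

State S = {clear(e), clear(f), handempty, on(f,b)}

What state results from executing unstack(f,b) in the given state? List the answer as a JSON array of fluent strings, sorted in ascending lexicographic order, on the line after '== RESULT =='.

Progress:
  pre ⊆ S: {clear(f), handempty, on(f,b)} ⊆ S  — applicable
  S \ del = {clear(e)}
  ∪ add   = {clear(b), clear(e), holding(f)}

== RESULT ==
["clear(b)", "clear(e)", "holding(f)"]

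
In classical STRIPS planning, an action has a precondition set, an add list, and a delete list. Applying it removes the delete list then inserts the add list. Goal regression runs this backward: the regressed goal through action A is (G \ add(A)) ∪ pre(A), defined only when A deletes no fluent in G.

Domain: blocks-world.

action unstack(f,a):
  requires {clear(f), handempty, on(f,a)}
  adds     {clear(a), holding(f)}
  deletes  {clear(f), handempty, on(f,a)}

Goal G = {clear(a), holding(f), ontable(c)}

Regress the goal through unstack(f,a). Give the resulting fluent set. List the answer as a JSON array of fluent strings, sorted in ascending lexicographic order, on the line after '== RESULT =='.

Regress:
  G ∩ del = {}  (empty — regression defined)
  G \ add = {clear(a), holding(f), ontable(c)} \ {clear(a), holding(f)} = {ontable(c)}
  ∪ pre   = {ontable(c)} ∪ {clear(f), handempty, on(f,a)}
          = {clear(f), handempty, on(f,a), ontable(c)}

== RESULT ==
["clear(f)", "handempty", "on(f,a)", "ontable(c)"]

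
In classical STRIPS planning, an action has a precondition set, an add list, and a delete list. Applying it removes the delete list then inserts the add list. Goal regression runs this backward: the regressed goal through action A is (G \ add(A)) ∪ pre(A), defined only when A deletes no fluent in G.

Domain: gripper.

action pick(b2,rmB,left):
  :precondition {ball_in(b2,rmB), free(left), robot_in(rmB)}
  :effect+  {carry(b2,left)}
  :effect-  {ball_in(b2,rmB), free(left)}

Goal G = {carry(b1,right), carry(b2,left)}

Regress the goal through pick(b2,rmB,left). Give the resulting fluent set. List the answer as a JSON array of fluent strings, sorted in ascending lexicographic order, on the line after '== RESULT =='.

Regress:
  G ∩ del = {}  (empty — regression defined)
  G \ add = {carry(b1,right), carry(b2,left)} \ {carry(b2,left)} = {carry(b1,right)}
  ∪ pre   = {carry(b1,right)} ∪ {ball_in(b2,rmB), free(left), robot_in(rmB)}
          = {ball_in(b2,rmB), carry(b1,right), free(left), robot_in(rmB)}

== RESULT ==
["ball_in(b2,rmB)", "carry(b1,right)", "free(left)", "robot_in(rmB)"]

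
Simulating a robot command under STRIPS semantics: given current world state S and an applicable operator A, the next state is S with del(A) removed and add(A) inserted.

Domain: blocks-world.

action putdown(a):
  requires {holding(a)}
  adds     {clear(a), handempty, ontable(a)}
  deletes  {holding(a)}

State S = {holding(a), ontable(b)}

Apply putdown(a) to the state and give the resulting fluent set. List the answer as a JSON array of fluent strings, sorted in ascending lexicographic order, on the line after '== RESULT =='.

Progress:
  pre ⊆ S: {holding(a)} ⊆ S  — applicable
  S \ del = {ontable(b)}
  ∪ add   = {clear(a), handempty, ontable(a), ontable(b)}

== RESULT ==
["clear(a)", "handempty", "ontable(a)", "ontable(b)"]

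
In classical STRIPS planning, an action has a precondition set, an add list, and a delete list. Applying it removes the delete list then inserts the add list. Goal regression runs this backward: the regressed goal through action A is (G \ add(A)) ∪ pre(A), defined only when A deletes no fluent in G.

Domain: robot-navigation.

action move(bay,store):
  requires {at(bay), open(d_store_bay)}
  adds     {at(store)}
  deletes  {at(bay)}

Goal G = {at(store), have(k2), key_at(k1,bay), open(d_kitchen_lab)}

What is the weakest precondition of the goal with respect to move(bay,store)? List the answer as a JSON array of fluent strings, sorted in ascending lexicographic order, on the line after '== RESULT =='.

Compute (G \ add) ∪ pre:
  G ∩ del = {}  (empty — regression defined)
  G \ add = {at(store), have(k2), key_at(k1,bay), open(d_kitchen_lab)} \ {at(store)} = {have(k2), key_at(k1,bay), open(d_kitchen_lab)}
  ∪ pre   = {have(k2), key_at(k1,bay), open(d_kitchen_lab)} ∪ {at(bay), open(d_store_bay)}
          = {at(bay), have(k2), key_at(k1,bay), open(d_kitchen_lab), open(d_store_bay)}

== RESULT ==
["at(bay)", "have(k2)", "key_at(k1,bay)", "open(d_kitchen_lab)", "open(d_store_bay)"]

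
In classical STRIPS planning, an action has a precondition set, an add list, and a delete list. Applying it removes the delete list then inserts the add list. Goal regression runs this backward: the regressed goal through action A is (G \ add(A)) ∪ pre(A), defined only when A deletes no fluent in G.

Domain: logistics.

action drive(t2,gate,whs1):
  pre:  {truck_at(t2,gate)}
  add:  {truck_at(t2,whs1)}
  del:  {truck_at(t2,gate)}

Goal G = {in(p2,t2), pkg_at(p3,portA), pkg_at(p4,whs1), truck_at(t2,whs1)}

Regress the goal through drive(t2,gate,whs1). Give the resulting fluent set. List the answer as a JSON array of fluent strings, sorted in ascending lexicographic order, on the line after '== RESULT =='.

Compute (G \ add) ∪ pre:
  G ∩ del = {}  (empty — regression defined)
  G \ add = {in(p2,t2), pkg_at(p3,portA), pkg_at(p4,whs1), truck_at(t2,whs1)} \ {truck_at(t2,whs1)} = {in(p2,t2), pkg_at(p3,portA), pkg_at(p4,whs1)}
  ∪ pre   = {in(p2,t2), pkg_at(p3,portA), pkg_at(p4,whs1)} ∪ {truck_at(t2,gate)}
          = {in(p2,t2), pkg_at(p3,portA), pkg_at(p4,whs1), truck_at(t2,gate)}

== RESULT ==
["in(p2,t2)", "pkg_at(p3,portA)", "pkg_at(p4,whs1)", "truck_at(t2,gate)"]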